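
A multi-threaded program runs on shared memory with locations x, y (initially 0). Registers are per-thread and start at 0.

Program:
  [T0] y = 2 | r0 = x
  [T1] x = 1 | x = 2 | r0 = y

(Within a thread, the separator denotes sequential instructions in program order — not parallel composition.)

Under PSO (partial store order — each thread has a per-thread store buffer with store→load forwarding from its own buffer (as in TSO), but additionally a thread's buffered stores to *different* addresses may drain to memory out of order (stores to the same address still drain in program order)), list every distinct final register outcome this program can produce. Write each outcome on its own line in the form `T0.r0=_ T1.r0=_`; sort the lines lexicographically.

T0.r0=0 T1.r0=0
T0.r0=0 T1.r0=2
T0.r0=1 T1.r0=0
T0.r0=1 T1.r0=2
T0.r0=2 T1.r0=0
T0.r0=2 T1.r0=2

outcome vector order: (T0.r0,T1.r0)
|PSO outcomes| = 6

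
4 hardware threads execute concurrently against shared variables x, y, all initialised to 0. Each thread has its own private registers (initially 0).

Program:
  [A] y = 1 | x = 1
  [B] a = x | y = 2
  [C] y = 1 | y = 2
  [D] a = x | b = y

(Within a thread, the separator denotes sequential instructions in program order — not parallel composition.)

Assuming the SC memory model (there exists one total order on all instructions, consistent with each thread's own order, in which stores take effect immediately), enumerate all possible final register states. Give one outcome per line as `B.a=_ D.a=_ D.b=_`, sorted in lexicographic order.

outcome vector order: (B.a,D.a,D.b)
|SC outcomes| = 10

B.a=0 D.a=0 D.b=0
B.a=0 D.a=0 D.b=1
B.a=0 D.a=0 D.b=2
B.a=0 D.a=1 D.b=1
B.a=0 D.a=1 D.b=2
B.a=1 D.a=0 D.b=0
B.a=1 D.a=0 D.b=1
B.a=1 D.a=0 D.b=2
B.a=1 D.a=1 D.b=1
B.a=1 D.a=1 D.b=2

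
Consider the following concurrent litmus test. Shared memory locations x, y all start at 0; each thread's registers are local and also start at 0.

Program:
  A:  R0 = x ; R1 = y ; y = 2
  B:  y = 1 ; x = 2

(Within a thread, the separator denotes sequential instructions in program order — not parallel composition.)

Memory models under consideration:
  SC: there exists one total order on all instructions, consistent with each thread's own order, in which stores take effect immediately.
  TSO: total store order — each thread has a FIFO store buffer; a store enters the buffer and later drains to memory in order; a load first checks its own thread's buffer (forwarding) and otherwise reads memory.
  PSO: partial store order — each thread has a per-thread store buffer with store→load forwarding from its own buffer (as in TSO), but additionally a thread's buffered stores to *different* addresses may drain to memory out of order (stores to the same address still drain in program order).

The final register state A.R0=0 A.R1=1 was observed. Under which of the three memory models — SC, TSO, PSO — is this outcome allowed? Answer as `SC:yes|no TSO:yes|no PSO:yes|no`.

outcome vector order: (A.R0,A.R1)
SC (3): (0,0), (0,1), (2,1)
TSO (3): (0,0), (0,1), (2,1)
PSO (4): (0,0), (0,1), (2,0), (2,1)
target (0,1) ∈ {SC,TSO,PSO}

SC:yes TSO:yes PSO:yes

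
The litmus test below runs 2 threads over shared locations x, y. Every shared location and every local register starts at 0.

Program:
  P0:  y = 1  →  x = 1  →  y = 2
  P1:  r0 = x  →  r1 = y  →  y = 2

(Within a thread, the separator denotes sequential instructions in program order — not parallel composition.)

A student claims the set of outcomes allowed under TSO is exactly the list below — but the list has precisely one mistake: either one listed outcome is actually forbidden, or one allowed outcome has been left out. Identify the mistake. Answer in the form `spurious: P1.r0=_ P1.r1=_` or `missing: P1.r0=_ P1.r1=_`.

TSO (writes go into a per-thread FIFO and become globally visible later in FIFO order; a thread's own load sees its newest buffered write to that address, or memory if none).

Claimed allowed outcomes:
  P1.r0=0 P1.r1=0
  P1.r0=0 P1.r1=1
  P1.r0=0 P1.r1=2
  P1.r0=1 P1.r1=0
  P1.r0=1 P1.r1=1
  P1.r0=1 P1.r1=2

spurious: P1.r0=1 P1.r1=0

outcome vector order: (P1.r0,P1.r1)
TSO: 5 outcomes — {00; 01; 02; 11; 12}
claimed∖TSO = {10}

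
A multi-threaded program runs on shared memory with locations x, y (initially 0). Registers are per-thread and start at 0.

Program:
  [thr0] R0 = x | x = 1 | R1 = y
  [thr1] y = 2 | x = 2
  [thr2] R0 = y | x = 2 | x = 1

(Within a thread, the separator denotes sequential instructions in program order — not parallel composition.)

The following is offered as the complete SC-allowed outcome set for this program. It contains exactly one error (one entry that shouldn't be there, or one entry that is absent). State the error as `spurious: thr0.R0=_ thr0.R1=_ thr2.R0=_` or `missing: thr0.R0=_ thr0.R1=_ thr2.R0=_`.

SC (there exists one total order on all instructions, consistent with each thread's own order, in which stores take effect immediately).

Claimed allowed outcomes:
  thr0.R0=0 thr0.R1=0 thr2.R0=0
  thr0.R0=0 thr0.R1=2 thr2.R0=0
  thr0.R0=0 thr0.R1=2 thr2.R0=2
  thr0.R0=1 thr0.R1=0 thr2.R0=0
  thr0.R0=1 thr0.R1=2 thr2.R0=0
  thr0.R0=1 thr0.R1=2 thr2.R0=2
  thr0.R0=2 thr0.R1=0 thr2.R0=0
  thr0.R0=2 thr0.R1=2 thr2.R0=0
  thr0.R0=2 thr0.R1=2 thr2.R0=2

missing: thr0.R0=0 thr0.R1=0 thr2.R0=2

outcome vector order: (thr0.R0,thr0.R1,thr2.R0)
SC: 10 outcomes — {000, 002, 020, 022, 100, 120, 122, 200, 220, 222}
SC∖claimed = {002}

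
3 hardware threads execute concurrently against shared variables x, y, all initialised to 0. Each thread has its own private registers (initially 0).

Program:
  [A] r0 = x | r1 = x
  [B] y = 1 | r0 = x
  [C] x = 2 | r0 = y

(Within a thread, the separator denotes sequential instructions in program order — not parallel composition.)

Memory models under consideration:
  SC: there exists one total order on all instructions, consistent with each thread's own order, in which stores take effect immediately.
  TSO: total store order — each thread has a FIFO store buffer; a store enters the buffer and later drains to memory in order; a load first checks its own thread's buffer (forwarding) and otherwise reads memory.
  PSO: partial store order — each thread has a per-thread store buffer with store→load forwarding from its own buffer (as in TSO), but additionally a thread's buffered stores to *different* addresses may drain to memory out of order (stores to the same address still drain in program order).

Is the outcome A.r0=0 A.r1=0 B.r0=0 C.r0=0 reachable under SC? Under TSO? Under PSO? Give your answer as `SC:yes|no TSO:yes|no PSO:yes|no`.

outcome vector order: (A.r0,A.r1,B.r0,C.r0)
SC (9): 0001 0020 0021 0201 0220 0221 2201 2220 2221
TSO (12): 0000 0001 0020 0021 0200 0201 0220 0221 2200 2201 2220 2221
PSO (12): 0000 0001 0020 0021 0200 0201 0220 0221 2200 2201 2220 2221
target 0000 ∈ {TSO,PSO}

SC:no TSO:yes PSO:yes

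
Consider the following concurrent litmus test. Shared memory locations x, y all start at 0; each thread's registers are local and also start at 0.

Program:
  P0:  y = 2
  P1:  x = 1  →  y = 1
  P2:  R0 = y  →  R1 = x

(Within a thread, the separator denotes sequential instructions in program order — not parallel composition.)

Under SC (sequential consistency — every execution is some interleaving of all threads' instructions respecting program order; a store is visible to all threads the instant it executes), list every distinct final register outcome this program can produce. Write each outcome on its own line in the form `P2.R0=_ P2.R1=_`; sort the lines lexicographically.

outcome vector order: (P2.R0,P2.R1)
|SC outcomes| = 5

P2.R0=0 P2.R1=0
P2.R0=0 P2.R1=1
P2.R0=1 P2.R1=1
P2.R0=2 P2.R1=0
P2.R0=2 P2.R1=1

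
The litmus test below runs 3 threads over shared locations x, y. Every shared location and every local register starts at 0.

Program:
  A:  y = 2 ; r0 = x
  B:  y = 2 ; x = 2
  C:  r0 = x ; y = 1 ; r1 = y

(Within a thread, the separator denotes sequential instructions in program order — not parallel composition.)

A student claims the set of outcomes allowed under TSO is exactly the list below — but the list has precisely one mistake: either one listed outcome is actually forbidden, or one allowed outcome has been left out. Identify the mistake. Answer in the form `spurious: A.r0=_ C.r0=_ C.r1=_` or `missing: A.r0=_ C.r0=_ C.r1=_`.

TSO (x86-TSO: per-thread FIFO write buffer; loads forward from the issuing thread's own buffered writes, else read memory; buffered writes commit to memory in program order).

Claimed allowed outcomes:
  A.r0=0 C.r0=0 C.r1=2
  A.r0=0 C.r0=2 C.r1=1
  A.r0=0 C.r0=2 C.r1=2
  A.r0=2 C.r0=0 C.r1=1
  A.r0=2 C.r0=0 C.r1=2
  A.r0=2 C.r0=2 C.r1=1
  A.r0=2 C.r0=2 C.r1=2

outcome vector order: (A.r0,C.r0,C.r1)
TSO (8): 0/0/1; 0/0/2; 0/2/1; 0/2/2; 2/0/1; 2/0/2; 2/2/1; 2/2/2
TSO∖claimed = {0/0/1}

missing: A.r0=0 C.r0=0 C.r1=1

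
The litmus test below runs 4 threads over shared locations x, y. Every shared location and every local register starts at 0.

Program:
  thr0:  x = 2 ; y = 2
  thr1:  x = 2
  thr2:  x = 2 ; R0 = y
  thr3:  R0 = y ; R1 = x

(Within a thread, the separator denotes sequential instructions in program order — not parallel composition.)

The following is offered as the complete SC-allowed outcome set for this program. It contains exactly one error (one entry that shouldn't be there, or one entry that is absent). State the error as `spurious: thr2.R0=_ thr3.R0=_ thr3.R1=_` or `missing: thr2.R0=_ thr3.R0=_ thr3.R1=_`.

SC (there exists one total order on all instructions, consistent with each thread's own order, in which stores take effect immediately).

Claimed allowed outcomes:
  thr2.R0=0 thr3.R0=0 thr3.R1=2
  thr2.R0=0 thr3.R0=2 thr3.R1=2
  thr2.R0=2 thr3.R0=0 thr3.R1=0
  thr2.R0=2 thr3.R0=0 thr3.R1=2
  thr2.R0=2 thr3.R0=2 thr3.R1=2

outcome vector order: (thr2.R0,thr3.R0,thr3.R1)
under SC → 000 002 022 200 202 222
SC∖claimed = {000}

missing: thr2.R0=0 thr3.R0=0 thr3.R1=0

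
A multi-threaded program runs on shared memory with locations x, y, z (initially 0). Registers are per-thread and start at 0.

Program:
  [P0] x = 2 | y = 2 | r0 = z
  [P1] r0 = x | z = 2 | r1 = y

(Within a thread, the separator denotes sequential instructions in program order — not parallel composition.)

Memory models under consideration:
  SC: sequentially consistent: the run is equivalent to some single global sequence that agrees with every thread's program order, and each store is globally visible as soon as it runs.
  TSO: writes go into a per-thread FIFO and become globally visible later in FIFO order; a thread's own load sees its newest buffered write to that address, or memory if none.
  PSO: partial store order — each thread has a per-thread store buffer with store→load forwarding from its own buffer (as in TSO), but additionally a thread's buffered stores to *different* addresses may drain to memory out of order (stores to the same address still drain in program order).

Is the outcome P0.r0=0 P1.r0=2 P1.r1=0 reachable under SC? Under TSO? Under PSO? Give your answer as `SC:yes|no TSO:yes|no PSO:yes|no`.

outcome vector order: (P0.r0,P1.r0,P1.r1)
SC (6): 002 022 200 202 220 222
TSO (8): 000 002 020 022 200 202 220 222
PSO (8): 000 002 020 022 200 202 220 222
target 020 ∈ {TSO,PSO}

SC:no TSO:yes PSO:yes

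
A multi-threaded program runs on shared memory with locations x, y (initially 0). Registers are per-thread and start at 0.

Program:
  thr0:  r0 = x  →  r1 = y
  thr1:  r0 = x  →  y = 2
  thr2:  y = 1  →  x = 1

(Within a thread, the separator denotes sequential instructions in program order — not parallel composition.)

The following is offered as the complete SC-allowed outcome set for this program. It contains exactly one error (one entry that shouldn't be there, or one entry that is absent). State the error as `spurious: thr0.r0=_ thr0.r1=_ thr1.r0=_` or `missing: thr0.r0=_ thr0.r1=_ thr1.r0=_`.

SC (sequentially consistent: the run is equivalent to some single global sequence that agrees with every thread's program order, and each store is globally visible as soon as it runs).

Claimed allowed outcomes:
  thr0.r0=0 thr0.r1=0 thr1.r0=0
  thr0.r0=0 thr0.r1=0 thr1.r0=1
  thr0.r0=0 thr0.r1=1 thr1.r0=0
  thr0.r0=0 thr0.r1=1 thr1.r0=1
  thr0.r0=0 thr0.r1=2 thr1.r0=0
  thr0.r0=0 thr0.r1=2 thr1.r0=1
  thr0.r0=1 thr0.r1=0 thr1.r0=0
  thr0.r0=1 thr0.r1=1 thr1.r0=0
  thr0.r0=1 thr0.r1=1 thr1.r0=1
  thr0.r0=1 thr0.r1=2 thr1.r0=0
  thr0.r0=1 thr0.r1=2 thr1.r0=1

outcome vector order: (thr0.r0,thr0.r1,thr1.r0)
[SC] allowed = {000; 001; 010; 011; 020; 021; 110; 111; 120; 121}
claimed∖SC = {100}

spurious: thr0.r0=1 thr0.r1=0 thr1.r0=0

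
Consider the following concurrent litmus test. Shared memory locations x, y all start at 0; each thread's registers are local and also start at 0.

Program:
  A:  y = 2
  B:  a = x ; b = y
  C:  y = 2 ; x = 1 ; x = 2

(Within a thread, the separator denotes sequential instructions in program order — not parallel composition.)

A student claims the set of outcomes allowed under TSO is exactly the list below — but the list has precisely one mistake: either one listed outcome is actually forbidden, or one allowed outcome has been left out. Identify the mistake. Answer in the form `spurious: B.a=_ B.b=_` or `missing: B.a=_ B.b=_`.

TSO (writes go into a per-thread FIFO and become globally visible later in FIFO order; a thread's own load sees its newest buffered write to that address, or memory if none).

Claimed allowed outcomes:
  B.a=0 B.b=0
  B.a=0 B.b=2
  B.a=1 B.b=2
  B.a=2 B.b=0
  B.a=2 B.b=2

outcome vector order: (B.a,B.b)
TSO: 4 outcomes — {<0 0> <0 2> <1 2> <2 2>}
claimed∖TSO = {<2 0>}

spurious: B.a=2 B.b=0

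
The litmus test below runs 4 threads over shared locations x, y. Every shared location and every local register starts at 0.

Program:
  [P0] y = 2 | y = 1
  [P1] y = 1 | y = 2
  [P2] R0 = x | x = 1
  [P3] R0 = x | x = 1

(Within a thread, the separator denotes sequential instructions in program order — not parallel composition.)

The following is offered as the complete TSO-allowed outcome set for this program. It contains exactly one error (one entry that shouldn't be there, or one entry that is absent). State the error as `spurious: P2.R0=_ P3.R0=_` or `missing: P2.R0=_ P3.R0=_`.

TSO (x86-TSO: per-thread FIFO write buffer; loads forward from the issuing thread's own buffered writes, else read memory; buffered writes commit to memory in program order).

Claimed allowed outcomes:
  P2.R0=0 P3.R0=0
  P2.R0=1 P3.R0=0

outcome vector order: (P2.R0,P3.R0)
TSO: 3 outcomes — {<0 0> <0 1> <1 0>}
TSO∖claimed = {<0 1>}

missing: P2.R0=0 P3.R0=1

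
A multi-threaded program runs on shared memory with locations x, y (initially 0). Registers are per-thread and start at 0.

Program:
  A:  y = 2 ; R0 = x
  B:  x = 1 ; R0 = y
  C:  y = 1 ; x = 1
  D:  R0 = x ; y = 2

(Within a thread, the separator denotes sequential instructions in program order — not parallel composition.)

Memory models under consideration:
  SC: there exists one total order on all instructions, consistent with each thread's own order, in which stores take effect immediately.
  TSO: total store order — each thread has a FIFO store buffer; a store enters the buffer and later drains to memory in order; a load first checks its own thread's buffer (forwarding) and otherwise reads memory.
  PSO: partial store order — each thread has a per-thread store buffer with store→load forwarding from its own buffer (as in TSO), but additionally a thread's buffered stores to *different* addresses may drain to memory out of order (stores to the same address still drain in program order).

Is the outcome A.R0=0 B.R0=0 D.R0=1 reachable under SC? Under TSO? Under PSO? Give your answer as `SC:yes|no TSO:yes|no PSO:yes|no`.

SC:no TSO:yes PSO:yes

outcome vector order: (A.R0,B.R0,D.R0)
[SC] allowed = {<0 1 0>, <0 1 1>, <0 2 0>, <0 2 1>, <1 0 0>, <1 0 1>, <1 1 0>, <1 1 1>, <1 2 0>, <1 2 1>}
[TSO] allowed = {<0 0 0>, <0 0 1>, <0 1 0>, <0 1 1>, <0 2 0>, <0 2 1>, <1 0 0>, <1 0 1>, <1 1 0>, <1 1 1>, <1 2 0>, <1 2 1>}
[PSO] allowed = {<0 0 0>, <0 0 1>, <0 1 0>, <0 1 1>, <0 2 0>, <0 2 1>, <1 0 0>, <1 0 1>, <1 1 0>, <1 1 1>, <1 2 0>, <1 2 1>}
target <0 0 1> ∈ {TSO,PSO}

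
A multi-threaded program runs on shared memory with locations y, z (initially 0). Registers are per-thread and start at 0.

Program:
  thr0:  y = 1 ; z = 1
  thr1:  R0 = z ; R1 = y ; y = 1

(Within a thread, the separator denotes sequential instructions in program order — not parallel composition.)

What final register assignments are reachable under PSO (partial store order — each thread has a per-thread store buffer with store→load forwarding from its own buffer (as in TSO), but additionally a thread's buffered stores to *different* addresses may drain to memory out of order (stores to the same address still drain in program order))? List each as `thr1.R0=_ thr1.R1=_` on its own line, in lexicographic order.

thr1.R0=0 thr1.R1=0
thr1.R0=0 thr1.R1=1
thr1.R0=1 thr1.R1=0
thr1.R0=1 thr1.R1=1

outcome vector order: (thr1.R0,thr1.R1)
|PSO outcomes| = 4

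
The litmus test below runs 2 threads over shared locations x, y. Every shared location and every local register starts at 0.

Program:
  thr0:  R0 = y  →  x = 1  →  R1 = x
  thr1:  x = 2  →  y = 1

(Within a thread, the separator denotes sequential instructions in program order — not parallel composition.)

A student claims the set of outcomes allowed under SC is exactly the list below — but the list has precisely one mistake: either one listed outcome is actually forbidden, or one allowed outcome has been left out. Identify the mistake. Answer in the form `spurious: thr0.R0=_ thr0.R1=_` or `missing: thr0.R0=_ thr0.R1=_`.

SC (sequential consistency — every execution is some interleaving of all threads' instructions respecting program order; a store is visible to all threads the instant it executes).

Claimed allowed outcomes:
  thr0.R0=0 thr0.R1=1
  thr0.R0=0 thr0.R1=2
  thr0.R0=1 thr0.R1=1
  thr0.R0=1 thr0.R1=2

spurious: thr0.R0=1 thr0.R1=2

outcome vector order: (thr0.R0,thr0.R1)
SC (3): 0/1; 0/2; 1/1
claimed∖SC = {1/2}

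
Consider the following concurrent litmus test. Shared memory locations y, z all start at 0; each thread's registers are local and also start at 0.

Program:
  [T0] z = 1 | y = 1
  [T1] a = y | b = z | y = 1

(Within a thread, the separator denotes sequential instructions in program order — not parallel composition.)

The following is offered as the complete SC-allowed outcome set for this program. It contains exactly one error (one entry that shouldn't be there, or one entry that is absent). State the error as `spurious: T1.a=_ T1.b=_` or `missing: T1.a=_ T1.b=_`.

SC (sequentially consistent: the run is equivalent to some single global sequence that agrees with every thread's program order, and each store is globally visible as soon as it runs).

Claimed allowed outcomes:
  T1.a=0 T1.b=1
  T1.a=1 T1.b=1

missing: T1.a=0 T1.b=0

outcome vector order: (T1.a,T1.b)
under SC → (0,0); (0,1); (1,1)
SC∖claimed = {(0,0)}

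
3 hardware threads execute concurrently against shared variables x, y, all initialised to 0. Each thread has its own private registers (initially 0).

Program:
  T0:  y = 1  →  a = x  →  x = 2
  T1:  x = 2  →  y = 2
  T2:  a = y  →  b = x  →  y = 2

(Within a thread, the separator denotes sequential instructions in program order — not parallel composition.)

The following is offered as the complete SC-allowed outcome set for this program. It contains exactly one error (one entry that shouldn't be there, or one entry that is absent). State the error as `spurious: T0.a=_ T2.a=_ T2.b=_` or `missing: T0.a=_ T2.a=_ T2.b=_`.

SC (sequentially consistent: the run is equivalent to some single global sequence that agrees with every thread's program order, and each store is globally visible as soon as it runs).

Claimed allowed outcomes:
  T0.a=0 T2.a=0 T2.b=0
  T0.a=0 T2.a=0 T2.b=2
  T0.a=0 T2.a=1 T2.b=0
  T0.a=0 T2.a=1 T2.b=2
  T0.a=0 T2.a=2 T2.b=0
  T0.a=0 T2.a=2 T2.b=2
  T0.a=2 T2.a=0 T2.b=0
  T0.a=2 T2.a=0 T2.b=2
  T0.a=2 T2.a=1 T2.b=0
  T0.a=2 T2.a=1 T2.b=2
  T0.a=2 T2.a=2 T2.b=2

outcome vector order: (T0.a,T2.a,T2.b)
SC (10): (0,0,0); (0,0,2); (0,1,0); (0,1,2); (0,2,2); (2,0,0); (2,0,2); (2,1,0); (2,1,2); (2,2,2)
claimed∖SC = {(0,2,0)}

spurious: T0.a=0 T2.a=2 T2.b=0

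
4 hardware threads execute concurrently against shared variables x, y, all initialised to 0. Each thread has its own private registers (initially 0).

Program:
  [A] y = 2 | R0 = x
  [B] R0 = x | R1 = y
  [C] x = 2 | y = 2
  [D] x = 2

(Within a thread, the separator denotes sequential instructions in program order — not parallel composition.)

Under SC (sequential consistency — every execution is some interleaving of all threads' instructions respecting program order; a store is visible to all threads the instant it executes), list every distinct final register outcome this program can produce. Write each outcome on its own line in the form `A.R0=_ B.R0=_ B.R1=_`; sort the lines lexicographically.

A.R0=0 B.R0=0 B.R1=0
A.R0=0 B.R0=0 B.R1=2
A.R0=0 B.R0=2 B.R1=2
A.R0=2 B.R0=0 B.R1=0
A.R0=2 B.R0=0 B.R1=2
A.R0=2 B.R0=2 B.R1=0
A.R0=2 B.R0=2 B.R1=2

outcome vector order: (A.R0,B.R0,B.R1)
|SC outcomes| = 7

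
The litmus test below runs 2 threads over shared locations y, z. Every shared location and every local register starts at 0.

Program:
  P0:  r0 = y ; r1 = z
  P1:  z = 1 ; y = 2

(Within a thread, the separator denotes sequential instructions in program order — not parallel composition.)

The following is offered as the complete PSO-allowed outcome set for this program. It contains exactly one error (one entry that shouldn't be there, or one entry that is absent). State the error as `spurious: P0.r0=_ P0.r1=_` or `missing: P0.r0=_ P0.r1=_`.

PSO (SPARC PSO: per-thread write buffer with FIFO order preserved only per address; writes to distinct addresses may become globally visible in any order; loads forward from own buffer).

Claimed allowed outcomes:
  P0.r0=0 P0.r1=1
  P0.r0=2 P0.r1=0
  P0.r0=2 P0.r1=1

outcome vector order: (P0.r0,P0.r1)
under PSO → <0 0>; <0 1>; <2 0>; <2 1>
PSO∖claimed = {<0 0>}

missing: P0.r0=0 P0.r1=0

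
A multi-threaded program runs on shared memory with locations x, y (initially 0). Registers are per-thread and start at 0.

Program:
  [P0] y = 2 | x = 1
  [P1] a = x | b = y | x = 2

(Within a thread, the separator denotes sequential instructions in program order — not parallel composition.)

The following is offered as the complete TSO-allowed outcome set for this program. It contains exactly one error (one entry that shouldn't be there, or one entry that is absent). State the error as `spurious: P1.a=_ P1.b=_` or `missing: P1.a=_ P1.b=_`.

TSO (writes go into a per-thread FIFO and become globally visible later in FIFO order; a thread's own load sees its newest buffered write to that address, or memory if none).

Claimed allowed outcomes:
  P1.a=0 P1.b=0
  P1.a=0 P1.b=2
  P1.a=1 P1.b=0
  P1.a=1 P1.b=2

spurious: P1.a=1 P1.b=0

outcome vector order: (P1.a,P1.b)
[TSO] allowed = {00; 02; 12}
claimed∖TSO = {10}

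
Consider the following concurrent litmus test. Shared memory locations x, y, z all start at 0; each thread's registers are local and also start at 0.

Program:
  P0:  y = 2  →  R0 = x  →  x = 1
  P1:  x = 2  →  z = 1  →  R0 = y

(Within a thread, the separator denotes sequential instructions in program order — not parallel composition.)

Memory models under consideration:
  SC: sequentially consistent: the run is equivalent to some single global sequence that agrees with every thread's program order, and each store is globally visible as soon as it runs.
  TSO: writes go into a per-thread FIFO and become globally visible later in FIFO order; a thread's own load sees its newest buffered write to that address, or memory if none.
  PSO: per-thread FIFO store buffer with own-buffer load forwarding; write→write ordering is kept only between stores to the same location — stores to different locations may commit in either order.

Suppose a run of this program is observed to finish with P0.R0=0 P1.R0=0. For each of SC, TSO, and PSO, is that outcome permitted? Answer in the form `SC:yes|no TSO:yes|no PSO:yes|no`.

outcome vector order: (P0.R0,P1.R0)
SC: 3 outcomes — {02 20 22}
TSO: 4 outcomes — {00 02 20 22}
PSO: 4 outcomes — {00 02 20 22}
target 00 ∈ {TSO,PSO}

SC:no TSO:yes PSO:yes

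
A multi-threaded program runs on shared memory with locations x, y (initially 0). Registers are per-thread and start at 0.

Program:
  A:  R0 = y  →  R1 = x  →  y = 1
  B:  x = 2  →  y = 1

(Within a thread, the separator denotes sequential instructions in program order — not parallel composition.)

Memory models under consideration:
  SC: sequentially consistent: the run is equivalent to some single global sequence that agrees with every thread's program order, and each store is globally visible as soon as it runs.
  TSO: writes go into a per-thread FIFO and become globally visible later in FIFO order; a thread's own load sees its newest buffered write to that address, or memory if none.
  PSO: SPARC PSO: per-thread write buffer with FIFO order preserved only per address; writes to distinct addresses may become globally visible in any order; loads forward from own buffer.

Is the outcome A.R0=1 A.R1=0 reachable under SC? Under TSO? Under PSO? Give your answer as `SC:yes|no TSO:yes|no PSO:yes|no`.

SC:no TSO:no PSO:yes

outcome vector order: (A.R0,A.R1)
under SC → 00 02 12
under TSO → 00 02 12
under PSO → 00 02 10 12
target 10 ∈ {PSO}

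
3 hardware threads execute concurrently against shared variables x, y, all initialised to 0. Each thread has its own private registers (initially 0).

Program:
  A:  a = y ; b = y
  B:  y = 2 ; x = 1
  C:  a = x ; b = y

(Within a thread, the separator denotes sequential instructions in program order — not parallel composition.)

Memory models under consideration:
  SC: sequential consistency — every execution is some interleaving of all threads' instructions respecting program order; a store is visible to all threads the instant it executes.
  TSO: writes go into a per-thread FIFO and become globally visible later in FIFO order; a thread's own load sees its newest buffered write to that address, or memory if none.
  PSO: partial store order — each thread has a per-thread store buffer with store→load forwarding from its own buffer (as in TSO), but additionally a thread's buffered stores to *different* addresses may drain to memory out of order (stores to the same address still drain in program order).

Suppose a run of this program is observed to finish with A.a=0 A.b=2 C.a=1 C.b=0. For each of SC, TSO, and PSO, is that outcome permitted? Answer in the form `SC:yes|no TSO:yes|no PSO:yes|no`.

outcome vector order: (A.a,A.b,C.a,C.b)
SC (9): 0000 0002 0012 0200 0202 0212 2200 2202 2212
TSO (9): 0000 0002 0012 0200 0202 0212 2200 2202 2212
PSO (12): 0000 0002 0010 0012 0200 0202 0210 0212 2200 2202 2210 2212
target 0210 ∈ {PSO}

SC:no TSO:no PSO:yes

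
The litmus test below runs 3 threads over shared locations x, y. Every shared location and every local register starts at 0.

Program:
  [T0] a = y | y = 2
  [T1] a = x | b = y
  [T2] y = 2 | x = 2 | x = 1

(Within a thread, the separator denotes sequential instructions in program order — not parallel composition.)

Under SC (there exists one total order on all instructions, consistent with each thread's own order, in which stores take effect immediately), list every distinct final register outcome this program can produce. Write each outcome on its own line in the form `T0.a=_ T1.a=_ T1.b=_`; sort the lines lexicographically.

outcome vector order: (T0.a,T1.a,T1.b)
|SC outcomes| = 8

T0.a=0 T1.a=0 T1.b=0
T0.a=0 T1.a=0 T1.b=2
T0.a=0 T1.a=1 T1.b=2
T0.a=0 T1.a=2 T1.b=2
T0.a=2 T1.a=0 T1.b=0
T0.a=2 T1.a=0 T1.b=2
T0.a=2 T1.a=1 T1.b=2
T0.a=2 T1.a=2 T1.b=2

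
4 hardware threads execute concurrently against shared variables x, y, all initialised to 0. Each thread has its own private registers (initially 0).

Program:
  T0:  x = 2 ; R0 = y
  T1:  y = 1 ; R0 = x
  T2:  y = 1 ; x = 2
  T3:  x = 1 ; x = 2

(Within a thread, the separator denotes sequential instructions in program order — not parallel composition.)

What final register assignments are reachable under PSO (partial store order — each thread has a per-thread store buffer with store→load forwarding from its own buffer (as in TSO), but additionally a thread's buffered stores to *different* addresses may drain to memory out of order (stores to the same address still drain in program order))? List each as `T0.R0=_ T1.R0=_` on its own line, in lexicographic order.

T0.R0=0 T1.R0=0
T0.R0=0 T1.R0=1
T0.R0=0 T1.R0=2
T0.R0=1 T1.R0=0
T0.R0=1 T1.R0=1
T0.R0=1 T1.R0=2

outcome vector order: (T0.R0,T1.R0)
|PSO outcomes| = 6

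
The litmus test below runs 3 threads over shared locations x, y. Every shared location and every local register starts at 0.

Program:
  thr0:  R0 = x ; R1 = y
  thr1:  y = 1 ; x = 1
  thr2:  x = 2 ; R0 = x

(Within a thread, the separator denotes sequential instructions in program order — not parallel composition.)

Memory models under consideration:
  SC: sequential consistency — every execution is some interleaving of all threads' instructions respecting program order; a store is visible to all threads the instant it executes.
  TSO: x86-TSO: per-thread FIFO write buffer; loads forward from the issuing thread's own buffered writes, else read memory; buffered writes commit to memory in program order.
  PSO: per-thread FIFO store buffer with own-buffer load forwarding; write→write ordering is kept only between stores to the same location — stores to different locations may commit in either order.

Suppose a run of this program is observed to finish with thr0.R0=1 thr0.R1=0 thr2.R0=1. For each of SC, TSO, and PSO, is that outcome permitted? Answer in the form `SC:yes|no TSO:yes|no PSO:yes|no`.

outcome vector order: (thr0.R0,thr0.R1,thr2.R0)
SC: 10 outcomes — {0/0/1, 0/0/2, 0/1/1, 0/1/2, 1/1/1, 1/1/2, 2/0/1, 2/0/2, 2/1/1, 2/1/2}
TSO: 10 outcomes — {0/0/1, 0/0/2, 0/1/1, 0/1/2, 1/1/1, 1/1/2, 2/0/1, 2/0/2, 2/1/1, 2/1/2}
PSO: 12 outcomes — {0/0/1, 0/0/2, 0/1/1, 0/1/2, 1/0/1, 1/0/2, 1/1/1, 1/1/2, 2/0/1, 2/0/2, 2/1/1, 2/1/2}
target 1/0/1 ∈ {PSO}

SC:no TSO:no PSO:yes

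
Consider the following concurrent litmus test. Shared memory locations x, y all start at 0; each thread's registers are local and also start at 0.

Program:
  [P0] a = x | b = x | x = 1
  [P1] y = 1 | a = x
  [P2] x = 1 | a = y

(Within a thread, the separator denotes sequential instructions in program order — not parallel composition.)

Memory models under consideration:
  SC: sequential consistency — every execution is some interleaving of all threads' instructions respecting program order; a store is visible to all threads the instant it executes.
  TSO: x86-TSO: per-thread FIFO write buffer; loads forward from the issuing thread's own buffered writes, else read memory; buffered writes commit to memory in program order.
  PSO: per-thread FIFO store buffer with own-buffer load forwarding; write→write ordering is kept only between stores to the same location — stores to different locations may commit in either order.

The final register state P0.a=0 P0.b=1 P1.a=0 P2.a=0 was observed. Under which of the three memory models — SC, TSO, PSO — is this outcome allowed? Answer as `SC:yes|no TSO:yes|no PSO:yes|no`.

outcome vector order: (P0.a,P0.b,P1.a,P2.a)
under SC → 0/0/0/1 0/0/1/0 0/0/1/1 0/1/0/1 0/1/1/0 0/1/1/1 1/1/0/1 1/1/1/0 1/1/1/1
under TSO → 0/0/0/0 0/0/0/1 0/0/1/0 0/0/1/1 0/1/0/0 0/1/0/1 0/1/1/0 0/1/1/1 1/1/0/0 1/1/0/1 1/1/1/0 1/1/1/1
under PSO → 0/0/0/0 0/0/0/1 0/0/1/0 0/0/1/1 0/1/0/0 0/1/0/1 0/1/1/0 0/1/1/1 1/1/0/0 1/1/0/1 1/1/1/0 1/1/1/1
target 0/1/0/0 ∈ {TSO,PSO}

SC:no TSO:yes PSO:yes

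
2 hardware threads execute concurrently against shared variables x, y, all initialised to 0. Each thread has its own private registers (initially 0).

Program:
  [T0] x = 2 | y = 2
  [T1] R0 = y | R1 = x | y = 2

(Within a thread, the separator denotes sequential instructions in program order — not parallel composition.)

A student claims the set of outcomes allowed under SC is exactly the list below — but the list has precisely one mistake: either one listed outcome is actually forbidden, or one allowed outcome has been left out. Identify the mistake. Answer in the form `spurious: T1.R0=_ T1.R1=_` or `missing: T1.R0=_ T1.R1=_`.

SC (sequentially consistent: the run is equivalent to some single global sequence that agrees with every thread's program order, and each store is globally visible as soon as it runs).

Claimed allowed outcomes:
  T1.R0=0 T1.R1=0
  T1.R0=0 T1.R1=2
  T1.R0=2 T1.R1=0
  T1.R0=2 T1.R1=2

spurious: T1.R0=2 T1.R1=0

outcome vector order: (T1.R0,T1.R1)
under SC → 0/0 0/2 2/2
claimed∖SC = {2/0}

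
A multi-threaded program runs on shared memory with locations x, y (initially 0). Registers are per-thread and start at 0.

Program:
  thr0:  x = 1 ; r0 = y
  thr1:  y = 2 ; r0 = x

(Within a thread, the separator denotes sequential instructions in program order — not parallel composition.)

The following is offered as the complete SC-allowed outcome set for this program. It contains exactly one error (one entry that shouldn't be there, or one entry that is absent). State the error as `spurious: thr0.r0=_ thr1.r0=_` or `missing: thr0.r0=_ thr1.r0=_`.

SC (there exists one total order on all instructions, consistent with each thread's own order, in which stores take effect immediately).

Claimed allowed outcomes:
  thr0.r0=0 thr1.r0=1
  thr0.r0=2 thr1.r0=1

outcome vector order: (thr0.r0,thr1.r0)
[SC] allowed = {<0 1> <2 0> <2 1>}
SC∖claimed = {<2 0>}

missing: thr0.r0=2 thr1.r0=0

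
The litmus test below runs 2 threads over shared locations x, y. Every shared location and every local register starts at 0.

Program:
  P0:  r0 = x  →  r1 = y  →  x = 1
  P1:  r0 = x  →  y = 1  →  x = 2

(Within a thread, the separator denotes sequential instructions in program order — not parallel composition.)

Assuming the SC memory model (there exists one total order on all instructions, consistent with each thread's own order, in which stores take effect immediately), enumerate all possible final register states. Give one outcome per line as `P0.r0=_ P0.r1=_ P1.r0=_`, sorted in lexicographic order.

outcome vector order: (P0.r0,P0.r1,P1.r0)
|SC outcomes| = 4

P0.r0=0 P0.r1=0 P1.r0=0
P0.r0=0 P0.r1=0 P1.r0=1
P0.r0=0 P0.r1=1 P1.r0=0
P0.r0=2 P0.r1=1 P1.r0=0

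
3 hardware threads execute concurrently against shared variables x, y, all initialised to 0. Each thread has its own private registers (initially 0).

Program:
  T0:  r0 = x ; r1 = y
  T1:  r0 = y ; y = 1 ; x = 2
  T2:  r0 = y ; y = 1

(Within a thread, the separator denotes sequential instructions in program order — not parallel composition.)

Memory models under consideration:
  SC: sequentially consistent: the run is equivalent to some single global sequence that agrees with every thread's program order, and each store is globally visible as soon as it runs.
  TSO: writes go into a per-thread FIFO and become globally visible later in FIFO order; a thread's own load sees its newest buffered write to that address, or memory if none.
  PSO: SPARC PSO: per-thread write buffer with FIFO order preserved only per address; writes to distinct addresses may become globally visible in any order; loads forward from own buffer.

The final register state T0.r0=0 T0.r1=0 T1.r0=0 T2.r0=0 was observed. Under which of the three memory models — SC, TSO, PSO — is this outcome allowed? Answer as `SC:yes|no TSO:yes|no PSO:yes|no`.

outcome vector order: (T0.r0,T0.r1,T1.r0,T2.r0)
[SC] allowed = {0/0/0/0; 0/0/0/1; 0/0/1/0; 0/1/0/0; 0/1/0/1; 0/1/1/0; 2/1/0/0; 2/1/0/1; 2/1/1/0}
[TSO] allowed = {0/0/0/0; 0/0/0/1; 0/0/1/0; 0/1/0/0; 0/1/0/1; 0/1/1/0; 2/1/0/0; 2/1/0/1; 2/1/1/0}
[PSO] allowed = {0/0/0/0; 0/0/0/1; 0/0/1/0; 0/1/0/0; 0/1/0/1; 0/1/1/0; 2/0/0/0; 2/0/0/1; 2/1/0/0; 2/1/0/1; 2/1/1/0}
target 0/0/0/0 ∈ {SC,TSO,PSO}

SC:yes TSO:yes PSO:yes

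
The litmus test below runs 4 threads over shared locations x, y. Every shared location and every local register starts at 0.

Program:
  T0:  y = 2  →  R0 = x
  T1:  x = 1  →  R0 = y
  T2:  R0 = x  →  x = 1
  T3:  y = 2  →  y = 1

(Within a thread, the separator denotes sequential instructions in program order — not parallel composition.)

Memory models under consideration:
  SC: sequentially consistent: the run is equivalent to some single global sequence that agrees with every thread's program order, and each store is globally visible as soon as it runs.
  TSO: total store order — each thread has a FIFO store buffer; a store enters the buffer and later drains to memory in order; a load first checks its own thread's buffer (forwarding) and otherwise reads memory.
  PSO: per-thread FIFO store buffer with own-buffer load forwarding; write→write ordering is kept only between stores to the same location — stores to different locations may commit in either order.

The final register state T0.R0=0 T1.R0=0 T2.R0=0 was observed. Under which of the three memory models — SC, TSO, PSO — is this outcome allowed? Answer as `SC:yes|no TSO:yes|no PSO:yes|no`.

outcome vector order: (T0.R0,T1.R0,T2.R0)
SC (10): 010; 011; 020; 021; 100; 101; 110; 111; 120; 121
TSO (12): 000; 001; 010; 011; 020; 021; 100; 101; 110; 111; 120; 121
PSO (12): 000; 001; 010; 011; 020; 021; 100; 101; 110; 111; 120; 121
target 000 ∈ {TSO,PSO}

SC:no TSO:yes PSO:yes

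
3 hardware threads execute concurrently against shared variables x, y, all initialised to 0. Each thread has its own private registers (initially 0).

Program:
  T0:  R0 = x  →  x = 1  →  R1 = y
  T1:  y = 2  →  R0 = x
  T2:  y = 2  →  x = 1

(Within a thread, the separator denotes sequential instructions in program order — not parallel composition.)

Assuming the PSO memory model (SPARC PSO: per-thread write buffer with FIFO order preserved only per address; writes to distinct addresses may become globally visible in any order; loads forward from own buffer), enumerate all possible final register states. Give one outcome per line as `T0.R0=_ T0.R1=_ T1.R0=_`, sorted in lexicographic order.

T0.R0=0 T0.R1=0 T1.R0=0
T0.R0=0 T0.R1=0 T1.R0=1
T0.R0=0 T0.R1=2 T1.R0=0
T0.R0=0 T0.R1=2 T1.R0=1
T0.R0=1 T0.R1=0 T1.R0=0
T0.R0=1 T0.R1=0 T1.R0=1
T0.R0=1 T0.R1=2 T1.R0=0
T0.R0=1 T0.R1=2 T1.R0=1

outcome vector order: (T0.R0,T0.R1,T1.R0)
|PSO outcomes| = 8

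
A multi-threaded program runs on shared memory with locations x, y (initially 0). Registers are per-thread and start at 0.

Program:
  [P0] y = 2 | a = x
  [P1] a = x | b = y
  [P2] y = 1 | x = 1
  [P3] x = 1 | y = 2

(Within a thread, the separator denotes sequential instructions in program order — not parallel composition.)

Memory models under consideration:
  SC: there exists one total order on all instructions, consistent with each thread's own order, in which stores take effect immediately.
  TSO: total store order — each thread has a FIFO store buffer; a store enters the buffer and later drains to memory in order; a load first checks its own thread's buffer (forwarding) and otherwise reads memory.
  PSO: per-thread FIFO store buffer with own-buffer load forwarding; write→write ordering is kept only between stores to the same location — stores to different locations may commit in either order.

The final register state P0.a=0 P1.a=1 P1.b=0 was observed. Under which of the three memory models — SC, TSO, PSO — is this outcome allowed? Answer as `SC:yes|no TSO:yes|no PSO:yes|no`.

SC:no TSO:yes PSO:yes

outcome vector order: (P0.a,P1.a,P1.b)
SC: 11 outcomes — {<0 0 0>, <0 0 1>, <0 0 2>, <0 1 1>, <0 1 2>, <1 0 0>, <1 0 1>, <1 0 2>, <1 1 0>, <1 1 1>, <1 1 2>}
TSO: 12 outcomes — {<0 0 0>, <0 0 1>, <0 0 2>, <0 1 0>, <0 1 1>, <0 1 2>, <1 0 0>, <1 0 1>, <1 0 2>, <1 1 0>, <1 1 1>, <1 1 2>}
PSO: 12 outcomes — {<0 0 0>, <0 0 1>, <0 0 2>, <0 1 0>, <0 1 1>, <0 1 2>, <1 0 0>, <1 0 1>, <1 0 2>, <1 1 0>, <1 1 1>, <1 1 2>}
target <0 1 0> ∈ {TSO,PSO}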